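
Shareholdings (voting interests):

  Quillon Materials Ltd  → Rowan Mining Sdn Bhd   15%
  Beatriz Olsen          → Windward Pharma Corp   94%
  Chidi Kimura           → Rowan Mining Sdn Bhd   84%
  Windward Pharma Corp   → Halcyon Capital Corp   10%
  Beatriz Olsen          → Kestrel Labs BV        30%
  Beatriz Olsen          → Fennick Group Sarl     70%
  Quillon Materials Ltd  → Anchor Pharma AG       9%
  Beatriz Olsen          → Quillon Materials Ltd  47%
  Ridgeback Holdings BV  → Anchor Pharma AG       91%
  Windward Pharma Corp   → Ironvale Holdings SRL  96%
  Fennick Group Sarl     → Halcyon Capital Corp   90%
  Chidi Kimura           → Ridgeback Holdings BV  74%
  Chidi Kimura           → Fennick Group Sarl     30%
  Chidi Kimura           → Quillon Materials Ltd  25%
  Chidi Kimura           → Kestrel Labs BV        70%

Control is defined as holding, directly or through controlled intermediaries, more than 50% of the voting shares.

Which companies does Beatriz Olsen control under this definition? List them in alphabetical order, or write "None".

Beatriz holds 94% of Windward, so Beatriz controls Windward.
Beatriz holds 70% of Fennick, so Beatriz controls Fennick.
Windward and Fennick together hold 10% + 90% = 100% of Halcyon, so Beatriz controls Halcyon.
Windward holds 96% of Ironvale, so Beatriz controls Ironvale.
No other company's threshold is met.

Fennick Group Sarl, Halcyon Capital Corp, Ironvale Holdings SRL, Windward Pharma Corp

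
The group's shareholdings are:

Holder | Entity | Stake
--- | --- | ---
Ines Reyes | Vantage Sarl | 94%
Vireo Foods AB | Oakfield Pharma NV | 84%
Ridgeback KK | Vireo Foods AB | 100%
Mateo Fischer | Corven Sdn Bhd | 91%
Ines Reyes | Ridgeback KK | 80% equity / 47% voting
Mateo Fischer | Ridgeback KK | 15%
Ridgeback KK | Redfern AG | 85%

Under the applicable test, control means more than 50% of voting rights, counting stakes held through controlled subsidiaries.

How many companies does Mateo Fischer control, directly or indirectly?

1

Mateo holds 91% of Corven, so Mateo controls Corven.
No other company's threshold is met.
Mateo controls 1 company.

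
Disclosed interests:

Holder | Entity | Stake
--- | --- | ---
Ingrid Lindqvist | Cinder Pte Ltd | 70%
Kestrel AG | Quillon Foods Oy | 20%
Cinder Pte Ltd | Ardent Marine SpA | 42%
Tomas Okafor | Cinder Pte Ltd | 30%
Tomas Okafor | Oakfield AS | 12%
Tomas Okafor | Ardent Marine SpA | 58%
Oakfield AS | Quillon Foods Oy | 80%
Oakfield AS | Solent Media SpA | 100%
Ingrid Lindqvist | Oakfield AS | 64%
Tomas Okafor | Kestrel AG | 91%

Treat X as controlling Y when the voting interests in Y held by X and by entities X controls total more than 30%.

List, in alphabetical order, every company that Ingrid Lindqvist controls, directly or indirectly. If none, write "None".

Ardent Marine SpA, Cinder Pte Ltd, Oakfield AS, Quillon Foods Oy, Solent Media SpA

Ingrid holds 64% of Oakfield, so Ingrid controls Oakfield.
Ingrid holds 70% of Cinder, so Ingrid controls Cinder.
Oakfield holds 100% of Solent, so Ingrid controls Solent.
Oakfield holds 80% of Quillon, so Ingrid controls Quillon.
Cinder holds 42% of Ardent, so Ingrid controls Ardent.
No other company's threshold is met.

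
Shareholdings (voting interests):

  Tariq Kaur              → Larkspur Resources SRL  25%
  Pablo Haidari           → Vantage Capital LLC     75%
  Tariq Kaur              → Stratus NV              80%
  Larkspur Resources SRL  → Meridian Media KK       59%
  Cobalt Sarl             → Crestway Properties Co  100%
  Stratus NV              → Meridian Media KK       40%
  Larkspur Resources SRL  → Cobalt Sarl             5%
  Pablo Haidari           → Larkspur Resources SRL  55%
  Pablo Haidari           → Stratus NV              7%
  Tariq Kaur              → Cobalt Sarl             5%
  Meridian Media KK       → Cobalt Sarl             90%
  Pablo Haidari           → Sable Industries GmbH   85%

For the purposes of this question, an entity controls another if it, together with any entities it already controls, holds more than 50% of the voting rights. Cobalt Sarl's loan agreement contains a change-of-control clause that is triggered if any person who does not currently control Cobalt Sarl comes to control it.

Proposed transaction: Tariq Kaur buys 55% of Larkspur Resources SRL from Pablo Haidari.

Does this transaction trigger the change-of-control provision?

The purchase adds only to Tariq's holdings (Pablo's stake shrinks), so Tariq is the only person who could newly come to control Cobalt.
Tariq holds 80% of Stratus, so Tariq controls Stratus.
In Cobalt, Tariq's side holds only 5%, not > 50%.
So before the transaction, Tariq does not control Cobalt.
After the purchase, Tariq's direct stake in Larkspur rises to 25% + 55% = 80%, and Pablo's stake falls to 0%.
Tariq holds 80% of Larkspur, so Tariq controls Larkspur.
Stratus and Larkspur together hold 40% + 59% = 99% of Meridian, so Tariq controls Meridian.
Tariq and Meridian and Larkspur together hold 5% + 90% + 5% = 100% of Cobalt, so Tariq controls Cobalt.
Tariq did not control Cobalt before and does after, so the clause is triggered.

Yes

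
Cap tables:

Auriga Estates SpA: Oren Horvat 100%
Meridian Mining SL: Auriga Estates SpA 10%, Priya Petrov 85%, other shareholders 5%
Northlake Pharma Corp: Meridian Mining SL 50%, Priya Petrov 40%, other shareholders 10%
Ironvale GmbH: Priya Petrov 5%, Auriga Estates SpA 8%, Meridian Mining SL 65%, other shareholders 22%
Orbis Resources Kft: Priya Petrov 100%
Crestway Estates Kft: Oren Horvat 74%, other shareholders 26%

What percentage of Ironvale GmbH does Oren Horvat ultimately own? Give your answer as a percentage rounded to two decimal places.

Oren reaches Ironvale along 2 paths.
Via Auriga: 100% × 8% = 8%.
Via Auriga → Meridian: 100% × 10% × 65% = 6.5%.
Total: 8% + 6.5% = 14.5%.
Rounded: 14.50%.

14.50%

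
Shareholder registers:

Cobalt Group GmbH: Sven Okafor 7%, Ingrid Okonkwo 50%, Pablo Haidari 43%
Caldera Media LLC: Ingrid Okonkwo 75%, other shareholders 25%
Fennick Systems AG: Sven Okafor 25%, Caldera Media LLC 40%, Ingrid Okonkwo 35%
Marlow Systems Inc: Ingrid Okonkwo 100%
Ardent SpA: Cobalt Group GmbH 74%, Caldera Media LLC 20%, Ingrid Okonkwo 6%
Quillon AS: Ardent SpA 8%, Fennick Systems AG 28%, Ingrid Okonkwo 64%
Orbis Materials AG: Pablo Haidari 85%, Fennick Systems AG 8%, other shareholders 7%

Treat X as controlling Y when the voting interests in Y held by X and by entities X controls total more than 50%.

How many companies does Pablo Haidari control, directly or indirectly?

Pablo holds 85% of Orbis, so Pablo controls Orbis.
No other company's threshold is met.
Pablo controls 1 company.

1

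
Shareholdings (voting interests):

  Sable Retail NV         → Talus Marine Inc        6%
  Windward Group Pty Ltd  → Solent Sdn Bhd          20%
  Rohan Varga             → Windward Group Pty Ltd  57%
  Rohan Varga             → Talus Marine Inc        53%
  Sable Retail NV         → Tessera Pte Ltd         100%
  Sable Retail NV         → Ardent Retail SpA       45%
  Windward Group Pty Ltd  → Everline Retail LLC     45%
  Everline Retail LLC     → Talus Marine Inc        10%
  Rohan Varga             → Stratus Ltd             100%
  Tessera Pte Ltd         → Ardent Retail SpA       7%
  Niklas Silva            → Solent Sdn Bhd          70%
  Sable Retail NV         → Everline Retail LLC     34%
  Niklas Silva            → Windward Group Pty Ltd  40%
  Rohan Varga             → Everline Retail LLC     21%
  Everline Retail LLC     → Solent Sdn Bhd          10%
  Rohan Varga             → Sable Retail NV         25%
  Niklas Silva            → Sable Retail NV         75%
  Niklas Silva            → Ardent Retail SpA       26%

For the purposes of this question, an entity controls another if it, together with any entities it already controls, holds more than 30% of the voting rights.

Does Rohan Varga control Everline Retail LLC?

Rohan holds 57% of Windward, so Rohan controls Windward.
Rohan and Windward together hold 21% + 45% = 66% of Everline, so Rohan controls Everline.

Yes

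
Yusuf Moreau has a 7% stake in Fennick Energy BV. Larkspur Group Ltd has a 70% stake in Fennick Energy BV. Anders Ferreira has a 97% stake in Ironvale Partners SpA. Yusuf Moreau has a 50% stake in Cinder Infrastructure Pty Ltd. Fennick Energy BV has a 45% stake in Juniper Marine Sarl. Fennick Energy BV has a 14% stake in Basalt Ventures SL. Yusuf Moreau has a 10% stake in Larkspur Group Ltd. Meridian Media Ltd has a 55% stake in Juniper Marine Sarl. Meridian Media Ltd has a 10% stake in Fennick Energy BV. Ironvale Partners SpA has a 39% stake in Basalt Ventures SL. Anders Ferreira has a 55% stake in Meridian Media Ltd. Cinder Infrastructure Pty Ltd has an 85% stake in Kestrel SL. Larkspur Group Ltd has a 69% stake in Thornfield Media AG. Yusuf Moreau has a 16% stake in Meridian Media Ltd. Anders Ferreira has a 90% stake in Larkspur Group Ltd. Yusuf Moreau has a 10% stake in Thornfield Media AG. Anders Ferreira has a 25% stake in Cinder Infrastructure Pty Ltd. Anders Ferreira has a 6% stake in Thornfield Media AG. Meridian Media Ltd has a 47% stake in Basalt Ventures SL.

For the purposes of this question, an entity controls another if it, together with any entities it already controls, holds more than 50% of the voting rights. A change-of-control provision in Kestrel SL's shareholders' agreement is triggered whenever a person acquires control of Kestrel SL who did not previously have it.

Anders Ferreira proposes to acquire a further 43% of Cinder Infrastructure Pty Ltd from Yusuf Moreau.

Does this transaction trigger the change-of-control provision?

Yes

The purchase adds only to Anders's holdings (Yusuf's stake shrinks), so Anders is the only person who could newly come to control Kestrel.
Anders holds 90% of Larkspur, so Anders controls Larkspur.
Anders holds 55% of Meridian, so Anders controls Meridian.
Anders holds 97% of Ironvale, so Anders controls Ironvale.
Meridian and Larkspur together hold 10% + 70% = 80% of Fennick, so Anders controls Fennick.
Anders and Larkspur together hold 6% + 69% = 75% of Thornfield, so Anders controls Thornfield.
Ironvale and Fennick and Meridian together hold 39% + 14% + 47% = 100% of Basalt, so Anders controls Basalt.
Fennick and Meridian together hold 45% + 55% = 100% of Juniper, so Anders controls Juniper.
Neither Anders nor any entity Anders controls holds any voting interest in Kestrel.
So before the transaction, Anders does not control Kestrel.
After the purchase, Anders's direct stake in Cinder rises to 25% + 43% = 68%, and Yusuf's stake falls to 7%.
Anders holds 68% of Cinder, so Anders controls Cinder.
Cinder holds 85% of Kestrel, so Anders controls Kestrel.
Anders did not control Kestrel before and does after, so the clause is triggered.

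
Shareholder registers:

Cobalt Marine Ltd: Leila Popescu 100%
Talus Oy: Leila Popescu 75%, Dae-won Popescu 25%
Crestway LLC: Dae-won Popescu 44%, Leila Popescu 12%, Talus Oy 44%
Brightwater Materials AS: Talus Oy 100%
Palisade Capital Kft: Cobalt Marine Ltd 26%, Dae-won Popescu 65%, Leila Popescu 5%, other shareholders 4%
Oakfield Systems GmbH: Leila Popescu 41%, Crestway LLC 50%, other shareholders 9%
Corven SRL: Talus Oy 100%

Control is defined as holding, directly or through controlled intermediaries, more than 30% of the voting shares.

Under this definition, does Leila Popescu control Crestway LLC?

Yes

Leila holds 75% of Talus, so Leila controls Talus.
Leila and Talus together hold 12% + 44% = 56% of Crestway, so Leila controls Crestway.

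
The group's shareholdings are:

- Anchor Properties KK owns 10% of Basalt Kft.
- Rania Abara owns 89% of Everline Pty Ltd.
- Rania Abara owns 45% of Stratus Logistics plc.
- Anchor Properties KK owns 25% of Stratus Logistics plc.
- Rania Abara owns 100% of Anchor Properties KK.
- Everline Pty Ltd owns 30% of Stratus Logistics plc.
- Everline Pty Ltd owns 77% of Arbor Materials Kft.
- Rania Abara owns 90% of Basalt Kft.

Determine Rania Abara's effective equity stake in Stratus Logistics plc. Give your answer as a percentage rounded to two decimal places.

Rania reaches Stratus along 3 paths.
Via Everline: 89% × 30% = 26.7%.
Direct stake: 45% = 45%.
Via Anchor: 100% × 25% = 25%.
Total: 26.7% + 45% + 25% = 96.7%.
Rounded: 96.70%.

96.70%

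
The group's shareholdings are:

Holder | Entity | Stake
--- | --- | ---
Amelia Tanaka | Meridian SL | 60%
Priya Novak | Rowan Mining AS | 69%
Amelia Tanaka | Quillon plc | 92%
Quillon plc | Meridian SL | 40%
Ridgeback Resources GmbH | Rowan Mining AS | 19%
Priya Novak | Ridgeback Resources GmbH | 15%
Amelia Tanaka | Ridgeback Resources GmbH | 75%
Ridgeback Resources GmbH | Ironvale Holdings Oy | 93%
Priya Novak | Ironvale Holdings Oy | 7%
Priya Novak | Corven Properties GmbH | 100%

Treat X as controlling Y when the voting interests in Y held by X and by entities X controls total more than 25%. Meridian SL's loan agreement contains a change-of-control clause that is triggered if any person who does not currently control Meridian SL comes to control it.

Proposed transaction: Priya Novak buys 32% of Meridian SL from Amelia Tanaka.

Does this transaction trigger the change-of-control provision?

Yes

The purchase adds only to Priya's holdings (Amelia's stake shrinks), so Priya is the only person who could newly come to control Meridian.
Priya holds 69% of Rowan, so Priya controls Rowan.
Priya holds 100% of Corven, so Priya controls Corven.
Neither Priya nor any entity Priya controls holds any voting interest in Meridian.
So before the transaction, Priya does not control Meridian.
After the purchase, Priya holds 32% of Meridian directly, and Amelia's stake falls to 28%.
Priya holds 32% of Meridian, so Priya controls Meridian.
Priya did not control Meridian before and does after, so the clause is triggered.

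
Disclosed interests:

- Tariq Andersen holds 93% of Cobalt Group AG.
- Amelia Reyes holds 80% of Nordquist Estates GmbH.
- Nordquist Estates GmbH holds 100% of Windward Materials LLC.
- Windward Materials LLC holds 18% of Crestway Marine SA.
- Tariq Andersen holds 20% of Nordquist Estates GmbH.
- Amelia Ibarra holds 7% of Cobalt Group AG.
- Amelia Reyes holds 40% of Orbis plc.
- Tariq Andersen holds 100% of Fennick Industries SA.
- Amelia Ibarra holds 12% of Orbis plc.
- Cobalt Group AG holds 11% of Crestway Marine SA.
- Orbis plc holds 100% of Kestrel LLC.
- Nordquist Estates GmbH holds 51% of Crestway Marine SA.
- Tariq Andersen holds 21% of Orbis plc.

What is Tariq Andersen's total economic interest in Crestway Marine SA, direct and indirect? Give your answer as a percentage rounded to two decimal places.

Tariq reaches Crestway along 3 paths.
Via Cobalt: 93% × 11% = 10.23%.
Via Nordquist → Windward: 20% × 100% × 18% = 3.6%.
Via Nordquist: 20% × 51% = 10.2%.
Total: 10.23% + 3.6% + 10.2% = 24.03%.

24.03%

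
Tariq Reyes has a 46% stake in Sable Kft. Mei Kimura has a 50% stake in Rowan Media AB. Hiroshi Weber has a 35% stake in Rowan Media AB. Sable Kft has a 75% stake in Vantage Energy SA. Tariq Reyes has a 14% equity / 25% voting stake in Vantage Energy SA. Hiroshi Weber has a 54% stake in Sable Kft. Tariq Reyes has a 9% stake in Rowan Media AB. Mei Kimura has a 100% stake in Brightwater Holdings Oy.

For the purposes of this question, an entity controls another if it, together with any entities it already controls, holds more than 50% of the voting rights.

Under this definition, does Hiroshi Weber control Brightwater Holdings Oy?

No

Hiroshi holds 54% of Sable, so Hiroshi controls Sable.
Sable holds 75% of Vantage, so Hiroshi controls Vantage.
Neither Hiroshi nor any entity Hiroshi controls holds any voting interest in Brightwater.
So Hiroshi does not control Brightwater.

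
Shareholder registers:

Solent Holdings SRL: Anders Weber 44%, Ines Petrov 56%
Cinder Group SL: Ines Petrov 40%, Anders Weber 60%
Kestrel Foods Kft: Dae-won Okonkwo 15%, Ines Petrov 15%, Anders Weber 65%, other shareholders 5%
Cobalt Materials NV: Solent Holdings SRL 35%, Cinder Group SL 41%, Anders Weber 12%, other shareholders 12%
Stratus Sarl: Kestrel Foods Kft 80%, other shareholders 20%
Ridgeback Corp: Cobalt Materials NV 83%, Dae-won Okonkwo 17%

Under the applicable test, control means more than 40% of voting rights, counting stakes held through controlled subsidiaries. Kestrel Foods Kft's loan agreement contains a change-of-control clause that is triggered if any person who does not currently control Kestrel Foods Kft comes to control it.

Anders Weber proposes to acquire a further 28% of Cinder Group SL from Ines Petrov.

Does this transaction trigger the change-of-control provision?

No

The purchase adds only to Anders's holdings (Ines's stake shrinks), so Anders is the only person who could newly come to control Kestrel.
Anders holds 65% of Kestrel, so Anders controls Kestrel.
So Anders already controls Kestrel before the transaction.
After the purchase, Anders's direct stake in Cinder rises to 60% + 28% = 88%, and Ines's stake falls to 12%.
Anders controlled Kestrel already, so this is not a new person acquiring control; every other person's position is unchanged or reduced.
No new person acquires control, so the clause is not triggered.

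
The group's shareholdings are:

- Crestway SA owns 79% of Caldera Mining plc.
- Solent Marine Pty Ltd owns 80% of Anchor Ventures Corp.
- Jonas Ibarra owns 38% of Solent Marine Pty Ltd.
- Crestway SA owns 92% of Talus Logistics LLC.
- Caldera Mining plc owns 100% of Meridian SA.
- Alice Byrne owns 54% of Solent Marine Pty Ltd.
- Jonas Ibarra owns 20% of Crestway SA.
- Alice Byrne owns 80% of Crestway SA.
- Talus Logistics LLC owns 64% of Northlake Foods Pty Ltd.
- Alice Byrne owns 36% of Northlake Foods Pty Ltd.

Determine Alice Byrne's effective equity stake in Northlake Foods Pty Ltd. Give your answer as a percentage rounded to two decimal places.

83.10%

Alice reaches Northlake along 2 paths.
Direct stake: 36% = 36%.
Via Crestway → Talus: 80% × 92% × 64% = 47.104%.
Total: 36% + 47.104% = 83.104%.
Rounded: 83.10%.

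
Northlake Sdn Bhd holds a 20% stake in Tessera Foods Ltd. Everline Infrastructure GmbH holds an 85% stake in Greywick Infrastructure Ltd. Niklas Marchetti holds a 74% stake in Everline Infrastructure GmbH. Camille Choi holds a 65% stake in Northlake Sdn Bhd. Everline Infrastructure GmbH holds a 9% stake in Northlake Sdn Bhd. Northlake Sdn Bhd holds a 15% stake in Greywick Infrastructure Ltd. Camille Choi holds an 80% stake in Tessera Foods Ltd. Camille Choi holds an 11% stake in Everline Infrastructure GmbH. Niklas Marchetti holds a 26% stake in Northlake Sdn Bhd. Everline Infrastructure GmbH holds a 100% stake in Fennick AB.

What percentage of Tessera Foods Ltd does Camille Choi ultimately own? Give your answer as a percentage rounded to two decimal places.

93.20%

Camille reaches Tessera along 3 paths.
Direct stake: 80% = 80%.
Via Everline → Northlake: 11% × 9% × 20% = 0.198%.
Via Northlake: 65% × 20% = 13%.
Total: 80% + 0.198% + 13% = 93.198%.
Rounded: 93.20%.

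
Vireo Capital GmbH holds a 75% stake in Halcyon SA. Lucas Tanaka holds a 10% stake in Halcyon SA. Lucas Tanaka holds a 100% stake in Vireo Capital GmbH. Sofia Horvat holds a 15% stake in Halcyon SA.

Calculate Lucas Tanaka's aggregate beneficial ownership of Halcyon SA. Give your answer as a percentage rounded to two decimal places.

Lucas reaches Halcyon along 2 paths.
Direct stake: 10% = 10%.
Via Vireo: 100% × 75% = 75%.
Total: 10% + 75% = 85%.
Rounded: 85.00%.

85.00%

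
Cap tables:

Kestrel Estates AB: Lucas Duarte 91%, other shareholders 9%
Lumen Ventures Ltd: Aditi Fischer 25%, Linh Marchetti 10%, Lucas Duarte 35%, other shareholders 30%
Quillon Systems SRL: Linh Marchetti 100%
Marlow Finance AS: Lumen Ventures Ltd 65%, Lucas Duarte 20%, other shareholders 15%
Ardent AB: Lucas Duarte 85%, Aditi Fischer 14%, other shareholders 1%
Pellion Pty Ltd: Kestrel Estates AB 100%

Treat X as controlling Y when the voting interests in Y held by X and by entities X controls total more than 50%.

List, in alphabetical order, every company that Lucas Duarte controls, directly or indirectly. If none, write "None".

Ardent AB, Kestrel Estates AB, Pellion Pty Ltd

Lucas holds 91% of Kestrel, so Lucas controls Kestrel.
Lucas holds 85% of Ardent, so Lucas controls Ardent.
Kestrel holds 100% of Pellion, so Lucas controls Pellion.
No other company's threshold is met.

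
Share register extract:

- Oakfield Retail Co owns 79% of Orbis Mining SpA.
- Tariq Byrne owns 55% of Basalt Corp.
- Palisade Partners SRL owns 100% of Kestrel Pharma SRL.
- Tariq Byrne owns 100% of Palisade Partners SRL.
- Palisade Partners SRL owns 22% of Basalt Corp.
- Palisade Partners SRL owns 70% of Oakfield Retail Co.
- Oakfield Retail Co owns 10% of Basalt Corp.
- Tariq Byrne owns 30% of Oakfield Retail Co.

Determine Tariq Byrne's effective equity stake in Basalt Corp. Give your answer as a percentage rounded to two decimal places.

Tariq reaches Basalt along 4 paths.
Direct stake: 55% = 55%.
Via Palisade: 100% × 22% = 22%.
Via Palisade → Oakfield: 100% × 70% × 10% = 7%.
Via Oakfield: 30% × 10% = 3%.
Total: 55% + 22% + 7% + 3% = 87%.
Rounded: 87.00%.

87.00%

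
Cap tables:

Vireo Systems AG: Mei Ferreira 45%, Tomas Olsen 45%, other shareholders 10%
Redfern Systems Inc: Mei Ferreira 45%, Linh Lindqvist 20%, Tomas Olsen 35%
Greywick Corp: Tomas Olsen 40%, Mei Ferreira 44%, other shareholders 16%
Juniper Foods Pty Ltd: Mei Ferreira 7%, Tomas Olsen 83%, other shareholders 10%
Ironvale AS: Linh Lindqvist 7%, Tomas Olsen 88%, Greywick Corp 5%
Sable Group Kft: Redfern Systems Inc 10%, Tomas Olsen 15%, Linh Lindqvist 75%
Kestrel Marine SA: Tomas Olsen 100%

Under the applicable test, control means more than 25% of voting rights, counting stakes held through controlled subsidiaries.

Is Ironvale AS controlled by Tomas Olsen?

Tomas holds 40% of Greywick, so Tomas controls Greywick.
Tomas and Greywick together hold 88% + 5% = 93% of Ironvale, so Tomas controls Ironvale.

Yes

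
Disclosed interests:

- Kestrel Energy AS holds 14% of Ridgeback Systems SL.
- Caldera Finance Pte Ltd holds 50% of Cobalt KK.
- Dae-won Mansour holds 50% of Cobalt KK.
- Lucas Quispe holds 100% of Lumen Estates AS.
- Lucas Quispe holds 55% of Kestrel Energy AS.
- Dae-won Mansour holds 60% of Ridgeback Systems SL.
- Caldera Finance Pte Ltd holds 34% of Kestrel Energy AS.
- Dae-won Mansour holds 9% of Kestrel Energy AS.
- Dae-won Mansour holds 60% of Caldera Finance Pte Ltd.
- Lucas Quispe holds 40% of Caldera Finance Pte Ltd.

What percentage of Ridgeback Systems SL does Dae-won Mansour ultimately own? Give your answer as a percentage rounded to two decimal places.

Dae-won reaches Ridgeback along 3 paths.
Via Caldera → Kestrel: 60% × 34% × 14% = 2.856%.
Via Kestrel: 9% × 14% = 1.26%.
Direct stake: 60% = 60%.
Total: 2.856% + 1.26% + 60% = 64.116%.
Rounded: 64.12%.

64.12%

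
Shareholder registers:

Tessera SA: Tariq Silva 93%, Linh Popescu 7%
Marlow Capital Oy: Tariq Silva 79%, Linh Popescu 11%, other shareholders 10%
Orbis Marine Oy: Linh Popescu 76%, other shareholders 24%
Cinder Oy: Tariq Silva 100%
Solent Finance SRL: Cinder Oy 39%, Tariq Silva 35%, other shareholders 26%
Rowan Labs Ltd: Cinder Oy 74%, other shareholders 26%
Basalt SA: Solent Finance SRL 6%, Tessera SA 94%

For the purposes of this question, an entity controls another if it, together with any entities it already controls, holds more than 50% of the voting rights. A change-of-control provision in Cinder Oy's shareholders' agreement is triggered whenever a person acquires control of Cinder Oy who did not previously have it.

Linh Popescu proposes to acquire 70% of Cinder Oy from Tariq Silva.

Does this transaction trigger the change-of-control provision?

Yes

The purchase adds only to Linh's holdings (Tariq's stake shrinks), so Linh is the only person who could newly come to control Cinder.
Linh holds 76% of Orbis, so Linh controls Orbis.
Neither Linh nor any entity Linh controls holds any voting interest in Cinder.
So before the transaction, Linh does not control Cinder.
After the purchase, Linh holds 70% of Cinder directly, and Tariq's stake falls to 30%.
Linh holds 70% of Cinder, so Linh controls Cinder.
Linh did not control Cinder before and does after, so the clause is triggered.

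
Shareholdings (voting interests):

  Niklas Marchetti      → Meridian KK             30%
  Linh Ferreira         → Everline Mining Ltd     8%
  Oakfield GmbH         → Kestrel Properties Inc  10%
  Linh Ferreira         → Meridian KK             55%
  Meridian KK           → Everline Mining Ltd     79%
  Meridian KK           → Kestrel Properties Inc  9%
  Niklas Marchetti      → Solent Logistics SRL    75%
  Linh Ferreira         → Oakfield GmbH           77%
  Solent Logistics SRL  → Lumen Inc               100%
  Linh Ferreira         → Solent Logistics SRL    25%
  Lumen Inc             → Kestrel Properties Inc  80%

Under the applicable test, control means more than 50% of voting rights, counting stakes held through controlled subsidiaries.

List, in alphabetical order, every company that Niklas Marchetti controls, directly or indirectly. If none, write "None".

Kestrel Properties Inc, Lumen Inc, Solent Logistics SRL

Niklas holds 75% of Solent, so Niklas controls Solent.
Solent holds 100% of Lumen, so Niklas controls Lumen.
Lumen holds 80% of Kestrel, so Niklas controls Kestrel.
No other company's threshold is met.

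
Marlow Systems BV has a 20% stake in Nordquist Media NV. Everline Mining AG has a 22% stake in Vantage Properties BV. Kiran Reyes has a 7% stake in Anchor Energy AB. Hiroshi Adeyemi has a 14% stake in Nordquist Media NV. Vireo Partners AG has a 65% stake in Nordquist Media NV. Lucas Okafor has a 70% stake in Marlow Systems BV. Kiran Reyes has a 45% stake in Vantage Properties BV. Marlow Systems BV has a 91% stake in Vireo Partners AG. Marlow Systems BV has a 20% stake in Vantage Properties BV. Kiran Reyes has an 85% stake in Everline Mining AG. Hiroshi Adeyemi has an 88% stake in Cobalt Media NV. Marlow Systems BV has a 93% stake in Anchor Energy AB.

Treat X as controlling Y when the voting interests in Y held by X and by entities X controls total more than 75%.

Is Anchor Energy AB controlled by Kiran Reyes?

Kiran holds 85% of Everline, so Kiran controls Everline.
In Anchor, Kiran's side holds only 7%, not > 75%.
So Kiran does not control Anchor.

No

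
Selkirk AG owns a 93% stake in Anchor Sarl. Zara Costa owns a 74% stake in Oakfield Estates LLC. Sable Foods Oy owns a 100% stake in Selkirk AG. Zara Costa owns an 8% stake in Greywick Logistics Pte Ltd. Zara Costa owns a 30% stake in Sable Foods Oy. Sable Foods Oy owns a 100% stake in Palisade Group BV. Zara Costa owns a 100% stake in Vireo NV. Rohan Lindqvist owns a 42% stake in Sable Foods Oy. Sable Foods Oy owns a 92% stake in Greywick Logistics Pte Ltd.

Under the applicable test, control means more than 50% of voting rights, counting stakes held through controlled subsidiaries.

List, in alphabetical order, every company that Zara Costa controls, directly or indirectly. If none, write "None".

Oakfield Estates LLC, Vireo NV

Zara holds 74% of Oakfield, so Zara controls Oakfield.
Zara holds 100% of Vireo, so Zara controls Vireo.
No other company's threshold is met.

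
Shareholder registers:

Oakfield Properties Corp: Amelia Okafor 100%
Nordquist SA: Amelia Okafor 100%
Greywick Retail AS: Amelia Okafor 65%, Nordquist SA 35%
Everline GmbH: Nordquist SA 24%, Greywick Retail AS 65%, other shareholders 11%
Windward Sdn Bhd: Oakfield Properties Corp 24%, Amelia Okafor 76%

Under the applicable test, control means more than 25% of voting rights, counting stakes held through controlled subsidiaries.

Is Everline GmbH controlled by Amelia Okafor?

Amelia holds 100% of Nordquist, so Amelia controls Nordquist.
Amelia and Nordquist together hold 65% + 35% = 100% of Greywick, so Amelia controls Greywick.
Nordquist and Greywick together hold 24% + 65% = 89% of Everline, so Amelia controls Everline.

Yes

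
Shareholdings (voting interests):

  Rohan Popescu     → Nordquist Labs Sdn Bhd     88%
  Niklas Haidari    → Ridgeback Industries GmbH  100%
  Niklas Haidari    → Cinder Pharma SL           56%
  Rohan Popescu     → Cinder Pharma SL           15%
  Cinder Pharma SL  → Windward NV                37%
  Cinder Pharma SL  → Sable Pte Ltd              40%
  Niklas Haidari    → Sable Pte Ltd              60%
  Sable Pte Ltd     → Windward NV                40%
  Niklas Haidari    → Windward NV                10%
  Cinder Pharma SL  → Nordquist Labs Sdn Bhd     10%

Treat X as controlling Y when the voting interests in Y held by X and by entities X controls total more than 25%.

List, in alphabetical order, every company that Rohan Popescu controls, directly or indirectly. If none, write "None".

Nordquist Labs Sdn Bhd

Rohan holds 88% of Nordquist, so Rohan controls Nordquist.
No other company's threshold is met.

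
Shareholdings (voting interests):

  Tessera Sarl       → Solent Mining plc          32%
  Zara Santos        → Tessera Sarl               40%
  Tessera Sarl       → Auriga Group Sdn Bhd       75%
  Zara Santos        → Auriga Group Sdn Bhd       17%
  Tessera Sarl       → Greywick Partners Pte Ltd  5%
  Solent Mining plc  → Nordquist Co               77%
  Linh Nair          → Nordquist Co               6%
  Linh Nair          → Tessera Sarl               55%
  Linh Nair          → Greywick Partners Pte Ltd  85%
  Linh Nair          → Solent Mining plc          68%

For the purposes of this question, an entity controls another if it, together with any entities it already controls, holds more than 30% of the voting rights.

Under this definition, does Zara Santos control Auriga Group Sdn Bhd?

Zara holds 40% of Tessera, so Zara controls Tessera.
Zara and Tessera together hold 17% + 75% = 92% of Auriga, so Zara controls Auriga.

Yes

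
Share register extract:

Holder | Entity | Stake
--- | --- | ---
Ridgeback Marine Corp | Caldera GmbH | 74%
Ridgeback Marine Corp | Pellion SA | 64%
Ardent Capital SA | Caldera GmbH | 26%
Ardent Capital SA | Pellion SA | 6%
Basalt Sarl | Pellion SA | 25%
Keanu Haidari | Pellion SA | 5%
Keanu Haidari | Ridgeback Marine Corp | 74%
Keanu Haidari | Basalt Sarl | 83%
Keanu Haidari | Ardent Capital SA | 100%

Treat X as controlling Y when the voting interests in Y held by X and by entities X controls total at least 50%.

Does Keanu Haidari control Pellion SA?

Yes

Keanu holds 74% of Ridgeback, so Keanu controls Ridgeback.
Keanu holds 83% of Basalt, so Keanu controls Basalt.
Keanu holds 100% of Ardent, so Keanu controls Ardent.
Ardent and Ridgeback and Basalt and Keanu together hold 6% + 64% + 25% + 5% = 100% of Pellion, so Keanu controls Pellion.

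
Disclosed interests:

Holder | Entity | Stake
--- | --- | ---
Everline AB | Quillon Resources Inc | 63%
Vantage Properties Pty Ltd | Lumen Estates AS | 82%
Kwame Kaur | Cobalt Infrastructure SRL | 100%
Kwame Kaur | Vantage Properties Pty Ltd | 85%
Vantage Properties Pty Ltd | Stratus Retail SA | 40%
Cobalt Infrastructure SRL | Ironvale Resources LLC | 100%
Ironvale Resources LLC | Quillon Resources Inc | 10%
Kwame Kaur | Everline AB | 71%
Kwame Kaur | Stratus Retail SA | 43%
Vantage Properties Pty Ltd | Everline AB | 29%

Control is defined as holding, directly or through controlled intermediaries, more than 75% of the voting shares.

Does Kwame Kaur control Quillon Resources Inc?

Kwame holds 85% of Vantage, so Kwame controls Vantage.
Kwame holds 100% of Cobalt, so Kwame controls Cobalt.
Kwame and Vantage together hold 71% + 29% = 100% of Everline, so Kwame controls Everline.
Cobalt holds 100% of Ironvale, so Kwame controls Ironvale.
Vantage holds 82% of Lumen, so Kwame controls Lumen.
Kwame and Vantage together hold 43% + 40% = 83% of Stratus, so Kwame controls Stratus.
In Quillon, Kwame's side holds only 63% + 10% = 73%, not > 75%.
So Kwame does not control Quillon.

No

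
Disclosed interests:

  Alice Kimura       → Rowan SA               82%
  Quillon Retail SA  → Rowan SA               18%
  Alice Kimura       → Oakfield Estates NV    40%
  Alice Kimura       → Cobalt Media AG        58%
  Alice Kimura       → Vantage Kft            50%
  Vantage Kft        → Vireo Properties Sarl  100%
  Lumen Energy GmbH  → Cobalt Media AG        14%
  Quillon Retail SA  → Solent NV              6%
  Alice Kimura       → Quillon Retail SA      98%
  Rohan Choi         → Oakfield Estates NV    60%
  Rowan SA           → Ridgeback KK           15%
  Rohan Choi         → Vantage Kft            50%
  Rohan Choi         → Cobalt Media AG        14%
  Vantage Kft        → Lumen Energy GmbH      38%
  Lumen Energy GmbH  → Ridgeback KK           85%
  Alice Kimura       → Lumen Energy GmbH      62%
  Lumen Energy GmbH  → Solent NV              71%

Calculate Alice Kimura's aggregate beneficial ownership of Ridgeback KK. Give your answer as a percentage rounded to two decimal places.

Alice reaches Ridgeback along 4 paths.
Via Quillon → Rowan: 98% × 18% × 15% = 2.646%.
Via Rowan: 82% × 15% = 12.3%.
Via Lumen: 62% × 85% = 52.7%.
Via Vantage → Lumen: 50% × 38% × 85% = 16.15%.
Total: 2.646% + 12.3% + 52.7% + 16.15% = 83.796%.
Rounded: 83.80%.

83.80%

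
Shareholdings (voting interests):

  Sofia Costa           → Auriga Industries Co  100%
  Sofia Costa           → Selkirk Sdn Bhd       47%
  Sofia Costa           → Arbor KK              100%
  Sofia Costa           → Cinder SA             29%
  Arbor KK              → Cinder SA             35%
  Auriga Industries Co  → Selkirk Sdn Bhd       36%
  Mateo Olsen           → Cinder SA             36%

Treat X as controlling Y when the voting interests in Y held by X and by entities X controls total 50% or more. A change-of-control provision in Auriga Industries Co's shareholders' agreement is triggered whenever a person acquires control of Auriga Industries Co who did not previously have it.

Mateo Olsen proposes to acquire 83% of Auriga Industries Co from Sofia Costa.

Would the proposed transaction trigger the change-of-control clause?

Yes

The purchase adds only to Mateo's holdings (Sofia's stake shrinks), so Mateo is the only person who could newly come to control Auriga.
Mateo's largest direct stake is 36% in Cinder, which does not meet the threshold, so Mateo controls no company.
Neither Mateo nor any entity Mateo controls holds any voting interest in Auriga.
So before the transaction, Mateo does not control Auriga.
After the purchase, Mateo holds 83% of Auriga directly, and Sofia's stake falls to 17%.
Mateo holds 83% of Auriga, so Mateo controls Auriga.
Mateo did not control Auriga before and does after, so the clause is triggered.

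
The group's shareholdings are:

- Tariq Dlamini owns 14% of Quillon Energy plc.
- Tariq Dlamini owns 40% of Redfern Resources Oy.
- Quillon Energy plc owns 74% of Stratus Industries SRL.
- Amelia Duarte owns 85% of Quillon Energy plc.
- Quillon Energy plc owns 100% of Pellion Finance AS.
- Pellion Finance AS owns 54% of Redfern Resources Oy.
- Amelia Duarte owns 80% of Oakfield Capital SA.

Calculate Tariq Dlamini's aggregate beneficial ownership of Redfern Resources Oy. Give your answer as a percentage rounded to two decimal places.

47.56%

Tariq reaches Redfern along 2 paths.
Direct stake: 40% = 40%.
Via Quillon → Pellion: 14% × 100% × 54% = 7.56%.
Total: 40% + 7.56% = 47.56%.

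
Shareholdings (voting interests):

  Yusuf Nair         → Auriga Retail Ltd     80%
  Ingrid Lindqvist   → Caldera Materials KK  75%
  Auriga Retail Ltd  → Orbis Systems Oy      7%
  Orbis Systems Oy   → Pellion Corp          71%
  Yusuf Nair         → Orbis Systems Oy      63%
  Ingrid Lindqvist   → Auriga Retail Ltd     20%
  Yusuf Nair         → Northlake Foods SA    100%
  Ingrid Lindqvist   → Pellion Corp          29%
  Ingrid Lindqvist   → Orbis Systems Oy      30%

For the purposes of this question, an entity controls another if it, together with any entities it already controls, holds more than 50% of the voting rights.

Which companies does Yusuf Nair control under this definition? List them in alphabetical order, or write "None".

Yusuf holds 80% of Auriga, so Yusuf controls Auriga.
Yusuf and Auriga together hold 63% + 7% = 70% of Orbis, so Yusuf controls Orbis.
Orbis holds 71% of Pellion, so Yusuf controls Pellion.
Yusuf holds 100% of Northlake, so Yusuf controls Northlake.
No other company's threshold is met.

Auriga Retail Ltd, Northlake Foods SA, Orbis Systems Oy, Pellion Corp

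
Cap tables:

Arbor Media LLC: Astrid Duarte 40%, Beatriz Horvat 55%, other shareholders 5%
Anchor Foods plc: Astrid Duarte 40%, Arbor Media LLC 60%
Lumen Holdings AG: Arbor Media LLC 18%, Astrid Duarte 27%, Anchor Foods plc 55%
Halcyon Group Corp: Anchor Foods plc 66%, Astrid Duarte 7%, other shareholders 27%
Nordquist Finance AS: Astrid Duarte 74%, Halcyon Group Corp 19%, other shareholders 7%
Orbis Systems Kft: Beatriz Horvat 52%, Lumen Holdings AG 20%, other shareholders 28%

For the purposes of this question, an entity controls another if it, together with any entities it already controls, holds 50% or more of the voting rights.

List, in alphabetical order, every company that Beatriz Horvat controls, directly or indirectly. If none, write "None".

Beatriz holds 55% of Arbor, so Beatriz controls Arbor.
Arbor holds 60% of Anchor, so Beatriz controls Anchor.
Arbor and Anchor together hold 18% + 55% = 73% of Lumen, so Beatriz controls Lumen.
Anchor holds 66% of Halcyon, so Beatriz controls Halcyon.
Beatriz and Lumen together hold 52% + 20% = 72% of Orbis, so Beatriz controls Orbis.
No other company's threshold is met.

Anchor Foods plc, Arbor Media LLC, Halcyon Group Corp, Lumen Holdings AG, Orbis Systems Kft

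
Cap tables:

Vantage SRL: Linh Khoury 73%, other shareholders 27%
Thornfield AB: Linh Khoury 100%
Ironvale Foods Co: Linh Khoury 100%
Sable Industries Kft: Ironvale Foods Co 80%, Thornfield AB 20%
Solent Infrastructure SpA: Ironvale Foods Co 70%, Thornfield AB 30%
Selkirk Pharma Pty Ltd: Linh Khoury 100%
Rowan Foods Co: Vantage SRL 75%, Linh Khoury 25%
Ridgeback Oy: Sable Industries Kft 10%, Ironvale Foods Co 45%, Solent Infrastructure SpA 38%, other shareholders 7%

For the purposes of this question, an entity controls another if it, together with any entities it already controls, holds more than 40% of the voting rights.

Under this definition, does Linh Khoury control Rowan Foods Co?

Linh holds 73% of Vantage, so Linh controls Vantage.
Vantage and Linh together hold 75% + 25% = 100% of Rowan, so Linh controls Rowan.

Yes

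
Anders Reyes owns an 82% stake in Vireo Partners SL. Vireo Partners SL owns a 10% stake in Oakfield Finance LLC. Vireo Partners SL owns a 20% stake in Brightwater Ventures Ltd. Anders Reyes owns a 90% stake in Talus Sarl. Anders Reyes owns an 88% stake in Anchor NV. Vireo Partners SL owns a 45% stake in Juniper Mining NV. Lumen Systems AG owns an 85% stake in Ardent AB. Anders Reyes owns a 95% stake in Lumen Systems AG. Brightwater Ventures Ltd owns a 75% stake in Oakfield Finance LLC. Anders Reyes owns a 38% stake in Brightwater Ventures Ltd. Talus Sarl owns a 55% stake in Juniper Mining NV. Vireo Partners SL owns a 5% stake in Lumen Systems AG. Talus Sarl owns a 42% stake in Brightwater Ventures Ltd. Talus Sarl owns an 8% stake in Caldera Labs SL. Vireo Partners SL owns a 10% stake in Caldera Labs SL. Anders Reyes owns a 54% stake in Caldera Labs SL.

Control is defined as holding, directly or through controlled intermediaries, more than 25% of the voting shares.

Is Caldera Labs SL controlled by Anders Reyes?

Yes

Anders holds 82% of Vireo, so Anders controls Vireo.
Anders holds 90% of Talus, so Anders controls Talus.
Vireo and Talus and Anders together hold 10% + 8% + 54% = 72% of Caldera, so Anders controls Caldera.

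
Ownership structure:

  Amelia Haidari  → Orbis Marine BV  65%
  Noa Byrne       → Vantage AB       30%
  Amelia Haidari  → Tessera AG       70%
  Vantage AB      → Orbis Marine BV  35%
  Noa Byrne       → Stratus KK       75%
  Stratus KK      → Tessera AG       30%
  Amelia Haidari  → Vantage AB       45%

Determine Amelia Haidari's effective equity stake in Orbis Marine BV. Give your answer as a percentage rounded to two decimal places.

Amelia reaches Orbis along 2 paths.
Direct stake: 65% = 65%.
Via Vantage: 45% × 35% = 15.75%.
Total: 65% + 15.75% = 80.75%.

80.75%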